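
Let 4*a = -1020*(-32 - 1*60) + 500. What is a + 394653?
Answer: 418238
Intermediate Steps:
a = 23585 (a = (-1020*(-32 - 1*60) + 500)/4 = (-1020*(-32 - 60) + 500)/4 = (-1020*(-92) + 500)/4 = (93840 + 500)/4 = (1/4)*94340 = 23585)
a + 394653 = 23585 + 394653 = 418238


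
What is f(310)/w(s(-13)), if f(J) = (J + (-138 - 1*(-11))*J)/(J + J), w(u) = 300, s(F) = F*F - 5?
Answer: -21/100 ≈ -0.21000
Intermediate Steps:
s(F) = -5 + F² (s(F) = F² - 5 = -5 + F²)
f(J) = -63 (f(J) = (J + (-138 + 11)*J)/((2*J)) = (J - 127*J)*(1/(2*J)) = (-126*J)*(1/(2*J)) = -63)
f(310)/w(s(-13)) = -63/300 = -63*1/300 = -21/100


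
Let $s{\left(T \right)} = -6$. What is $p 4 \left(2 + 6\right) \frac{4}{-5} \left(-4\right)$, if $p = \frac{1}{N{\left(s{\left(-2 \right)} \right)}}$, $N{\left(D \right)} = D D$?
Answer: $\frac{128}{45} \approx 2.8444$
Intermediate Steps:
$N{\left(D \right)} = D^{2}$
$p = \frac{1}{36}$ ($p = \frac{1}{\left(-6\right)^{2}} = \frac{1}{36} \approx 0.027778$)
$p 4 \left(2 + 6\right) \frac{4}{-5} \left(-4\right) = \frac{4 \left(2 + 6\right) \frac{4}{-5} \left(-4\right)}{36} = \frac{4 \cdot 8 \cdot 4 \left(- \frac{1}{5}\right) \left(-4\right)}{36} = \frac{32 \left(- \frac{4}{5}\right) \left(-4\right)}{36} = \frac{\left(- \frac{128}{5}\right) \left(-4\right)}{36} = \frac{1}{36} \cdot \frac{512}{5} = \frac{128}{45}$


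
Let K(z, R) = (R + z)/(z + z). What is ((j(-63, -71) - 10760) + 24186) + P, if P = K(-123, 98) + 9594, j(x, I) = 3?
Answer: 5663683/246 ≈ 23023.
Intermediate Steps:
K(z, R) = (R + z)/(2*z) (K(z, R) = (R + z)/((2*z)) = (R + z)*(1/(2*z)) = (R + z)/(2*z))
P = 2360149/246 (P = (½)*(98 - 123)/(-123) + 9594 = (½)*(-1/123)*(-25) + 9594 = 25/246 + 9594 = 2360149/246 ≈ 9594.1)
((j(-63, -71) - 10760) + 24186) + P = ((3 - 10760) + 24186) + 2360149/246 = (-10757 + 24186) + 2360149/246 = 13429 + 2360149/246 = 5663683/246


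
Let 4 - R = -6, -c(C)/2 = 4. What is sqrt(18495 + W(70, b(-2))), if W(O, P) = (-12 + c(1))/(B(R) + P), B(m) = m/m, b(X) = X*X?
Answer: 41*sqrt(11) ≈ 135.98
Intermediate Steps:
c(C) = -8 (c(C) = -2*4 = -8)
R = 10 (R = 4 - 1*(-6) = 4 + 6 = 10)
b(X) = X**2
B(m) = 1
W(O, P) = -20/(1 + P) (W(O, P) = (-12 - 8)/(1 + P) = -20/(1 + P))
sqrt(18495 + W(70, b(-2))) = sqrt(18495 - 20/(1 + (-2)**2)) = sqrt(18495 - 20/(1 + 4)) = sqrt(18495 - 20/5) = sqrt(18495 - 20*1/5) = sqrt(18495 - 4) = sqrt(18491) = 41*sqrt(11)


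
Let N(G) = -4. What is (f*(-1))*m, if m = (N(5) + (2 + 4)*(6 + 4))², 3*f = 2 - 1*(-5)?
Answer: -21952/3 ≈ -7317.3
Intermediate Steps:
f = 7/3 (f = (2 - 1*(-5))/3 = (2 + 5)/3 = (⅓)*7 = 7/3 ≈ 2.3333)
m = 3136 (m = (-4 + (2 + 4)*(6 + 4))² = (-4 + 6*10)² = (-4 + 60)² = 56² = 3136)
(f*(-1))*m = ((7/3)*(-1))*3136 = -7/3*3136 = -21952/3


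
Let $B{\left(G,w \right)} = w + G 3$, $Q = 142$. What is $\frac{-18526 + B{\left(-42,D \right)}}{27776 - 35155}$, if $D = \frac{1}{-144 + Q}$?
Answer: $\frac{37305}{14758} \approx 2.5278$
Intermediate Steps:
$D = - \frac{1}{2}$ ($D = \frac{1}{-144 + 142} = \frac{1}{-2} = - \frac{1}{2} \approx -0.5$)
$B{\left(G,w \right)} = w + 3 G$
$\frac{-18526 + B{\left(-42,D \right)}}{27776 - 35155} = \frac{-18526 + \left(- \frac{1}{2} + 3 \left(-42\right)\right)}{27776 - 35155} = \frac{-18526 - \frac{253}{2}}{-7379} = \left(-18526 - \frac{253}{2}\right) \left(- \frac{1}{7379}\right) = \left(- \frac{37305}{2}\right) \left(- \frac{1}{7379}\right) = \frac{37305}{14758}$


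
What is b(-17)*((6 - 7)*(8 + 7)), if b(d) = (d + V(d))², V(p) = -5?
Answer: -7260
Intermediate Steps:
b(d) = (-5 + d)² (b(d) = (d - 5)² = (-5 + d)²)
b(-17)*((6 - 7)*(8 + 7)) = (-5 - 17)²*((6 - 7)*(8 + 7)) = (-22)²*(-1*15) = 484*(-15) = -7260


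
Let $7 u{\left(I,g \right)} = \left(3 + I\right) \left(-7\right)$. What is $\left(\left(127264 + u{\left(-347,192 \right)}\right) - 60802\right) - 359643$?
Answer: $-292837$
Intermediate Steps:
$u{\left(I,g \right)} = -3 - I$ ($u{\left(I,g \right)} = \frac{\left(3 + I\right) \left(-7\right)}{7} = \frac{-21 - 7 I}{7} = -3 - I$)
$\left(\left(127264 + u{\left(-347,192 \right)}\right) - 60802\right) - 359643 = \left(\left(127264 - -344\right) - 60802\right) - 359643 = \left(\left(127264 + \left(-3 + 347\right)\right) - 60802\right) - 359643 = \left(\left(127264 + 344\right) - 60802\right) - 359643 = \left(127608 - 60802\right) - 359643 = 66806 - 359643 = -292837$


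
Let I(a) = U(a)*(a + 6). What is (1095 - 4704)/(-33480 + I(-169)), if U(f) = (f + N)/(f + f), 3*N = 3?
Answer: 203307/1890604 ≈ 0.10754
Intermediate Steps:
N = 1 (N = (⅓)*3 = 1)
U(f) = (1 + f)/(2*f) (U(f) = (f + 1)/(f + f) = (1 + f)/((2*f)) = (1 + f)*(1/(2*f)) = (1 + f)/(2*f))
I(a) = (1 + a)*(6 + a)/(2*a) (I(a) = ((1 + a)/(2*a))*(a + 6) = ((1 + a)/(2*a))*(6 + a) = (1 + a)*(6 + a)/(2*a))
(1095 - 4704)/(-33480 + I(-169)) = (1095 - 4704)/(-33480 + (½)*(1 - 169)*(6 - 169)/(-169)) = -3609/(-33480 + (½)*(-1/169)*(-168)*(-163)) = -3609/(-33480 - 13692/169) = -3609/(-5671812/169) = -3609*(-169/5671812) = 203307/1890604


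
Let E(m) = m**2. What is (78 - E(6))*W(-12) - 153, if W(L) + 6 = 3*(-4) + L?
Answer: -1413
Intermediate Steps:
W(L) = -18 + L (W(L) = -6 + (3*(-4) + L) = -6 + (-12 + L) = -18 + L)
(78 - E(6))*W(-12) - 153 = (78 - 1*6**2)*(-18 - 12) - 153 = (78 - 1*36)*(-30) - 153 = (78 - 36)*(-30) - 153 = 42*(-30) - 153 = -1260 - 153 = -1413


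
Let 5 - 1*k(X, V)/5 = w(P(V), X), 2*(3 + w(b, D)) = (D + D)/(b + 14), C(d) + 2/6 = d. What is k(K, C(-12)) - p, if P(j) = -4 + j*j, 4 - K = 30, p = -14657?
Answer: 21444093/1459 ≈ 14698.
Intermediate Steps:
K = -26 (K = 4 - 1*30 = 4 - 30 = -26)
C(d) = -1/3 + d
P(j) = -4 + j**2
w(b, D) = -3 + D/(14 + b) (w(b, D) = -3 + ((D + D)/(b + 14))/2 = -3 + ((2*D)/(14 + b))/2 = -3 + (2*D/(14 + b))/2 = -3 + D/(14 + b))
k(X, V) = 25 - 5*(-30 + X - 3*V**2)/(10 + V**2) (k(X, V) = 25 - 5*(-42 + X - 3*(-4 + V**2))/(14 + (-4 + V**2)) = 25 - 5*(-42 + X + (12 - 3*V**2))/(10 + V**2) = 25 - 5*(-30 + X - 3*V**2)/(10 + V**2))
k(K, C(-12)) - p = 5*(80 - 1*(-26) + 8*(-1/3 - 12)**2)/(10 + (-1/3 - 12)**2) - 1*(-14657) = 5*(80 + 26 + 8*(-37/3)**2)/(10 + (-37/3)**2) + 14657 = 5*(80 + 26 + 8*(1369/9))/(10 + 1369/9) + 14657 = 5*(80 + 26 + 10952/9)/(1459/9) + 14657 = 5*(9/1459)*(11906/9) + 14657 = 59530/1459 + 14657 = 21444093/1459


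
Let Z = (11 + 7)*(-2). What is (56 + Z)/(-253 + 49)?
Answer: -5/51 ≈ -0.098039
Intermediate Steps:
Z = -36 (Z = 18*(-2) = -36)
(56 + Z)/(-253 + 49) = (56 - 36)/(-253 + 49) = 20/(-204) = 20*(-1/204) = -5/51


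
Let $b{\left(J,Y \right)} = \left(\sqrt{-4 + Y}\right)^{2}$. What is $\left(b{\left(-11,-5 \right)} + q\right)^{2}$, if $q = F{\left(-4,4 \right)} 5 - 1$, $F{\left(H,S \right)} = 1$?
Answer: $25$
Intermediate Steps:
$q = 4$ ($q = 1 \cdot 5 - 1 = 5 - 1 = 4$)
$b{\left(J,Y \right)} = -4 + Y$
$\left(b{\left(-11,-5 \right)} + q\right)^{2} = \left(\left(-4 - 5\right) + 4\right)^{2} = \left(-9 + 4\right)^{2} = \left(-5\right)^{2} = 25$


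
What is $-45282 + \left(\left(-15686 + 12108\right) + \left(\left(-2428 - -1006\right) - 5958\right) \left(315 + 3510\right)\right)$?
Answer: $-28277360$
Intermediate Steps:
$-45282 + \left(\left(-15686 + 12108\right) + \left(\left(-2428 - -1006\right) - 5958\right) \left(315 + 3510\right)\right) = -45282 + \left(-3578 + \left(\left(-2428 + 1006\right) - 5958\right) 3825\right) = -45282 + \left(-3578 + \left(-1422 - 5958\right) 3825\right) = -45282 - 28232078 = -28277360$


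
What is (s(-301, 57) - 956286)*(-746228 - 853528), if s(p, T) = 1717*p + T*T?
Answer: 2351407755624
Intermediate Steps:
s(p, T) = T² + 1717*p (s(p, T) = 1717*p + T² = T² + 1717*p)
(s(-301, 57) - 956286)*(-746228 - 853528) = ((57² + 1717*(-301)) - 956286)*(-746228 - 853528) = ((3249 - 516817) - 956286)*(-1599756) = (-513568 - 956286)*(-1599756) = -1469854*(-1599756) = 2351407755624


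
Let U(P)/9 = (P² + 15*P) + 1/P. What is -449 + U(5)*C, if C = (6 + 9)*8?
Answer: 107767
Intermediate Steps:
U(P) = 9/P + 9*P² + 135*P (U(P) = 9*((P² + 15*P) + 1/P) = 9*(1/P + P² + 15*P) = 9/P + 9*P² + 135*P)
C = 120 (C = 15*8 = 120)
-449 + U(5)*C = -449 + (9*(1 + 5²*(15 + 5))/5)*120 = -449 + (9*(⅕)*(1 + 25*20))*120 = -449 + (9*(⅕)*(1 + 500))*120 = -449 + (9*(⅕)*501)*120 = -449 + (4509/5)*120 = -449 + 108216 = 107767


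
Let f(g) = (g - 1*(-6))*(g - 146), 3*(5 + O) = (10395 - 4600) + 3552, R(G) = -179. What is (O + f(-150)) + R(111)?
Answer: 136667/3 ≈ 45556.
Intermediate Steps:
O = 9332/3 (O = -5 + ((10395 - 4600) + 3552)/3 = -5 + (5795 + 3552)/3 = -5 + (⅓)*9347 = -5 + 9347/3 = 9332/3 ≈ 3110.7)
f(g) = (-146 + g)*(6 + g) (f(g) = (g + 6)*(-146 + g) = (6 + g)*(-146 + g) = (-146 + g)*(6 + g))
(O + f(-150)) + R(111) = (9332/3 + (-876 + (-150)² - 140*(-150))) - 179 = (9332/3 + (-876 + 22500 + 21000)) - 179 = (9332/3 + 42624) - 179 = 137204/3 - 179 = 136667/3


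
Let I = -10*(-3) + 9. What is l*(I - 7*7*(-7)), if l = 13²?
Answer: 64558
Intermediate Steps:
I = 39 (I = 30 + 9 = 39)
l = 169
l*(I - 7*7*(-7)) = 169*(39 - 7*7*(-7)) = 169*(39 - 49*(-7)) = 169*(39 + 343) = 169*382 = 64558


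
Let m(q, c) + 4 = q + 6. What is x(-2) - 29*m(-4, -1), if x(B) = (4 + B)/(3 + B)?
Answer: 60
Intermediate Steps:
m(q, c) = 2 + q (m(q, c) = -4 + (q + 6) = -4 + (6 + q) = 2 + q)
x(B) = (4 + B)/(3 + B)
x(-2) - 29*m(-4, -1) = (4 - 2)/(3 - 2) - 29*(2 - 4) = 2/1 - 29*(-2) = 1*2 + 58 = 2 + 58 = 60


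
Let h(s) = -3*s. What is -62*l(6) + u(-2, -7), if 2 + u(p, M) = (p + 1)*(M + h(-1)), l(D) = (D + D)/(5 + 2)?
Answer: -730/7 ≈ -104.29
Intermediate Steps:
l(D) = 2*D/7 (l(D) = (2*D)/7 = (2*D)*(1/7) = 2*D/7)
u(p, M) = -2 + (1 + p)*(3 + M) (u(p, M) = -2 + (p + 1)*(M - 3*(-1)) = -2 + (1 + p)*(M + 3) = -2 + (1 + p)*(3 + M))
-62*l(6) + u(-2, -7) = -124*6/7 + (1 - 7 + 3*(-2) - 7*(-2)) = -62*12/7 + (1 - 7 - 6 + 14) = -744/7 + 2 = -730/7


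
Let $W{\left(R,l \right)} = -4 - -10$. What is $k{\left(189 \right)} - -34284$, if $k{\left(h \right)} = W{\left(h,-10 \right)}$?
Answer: $34290$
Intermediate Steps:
$W{\left(R,l \right)} = 6$ ($W{\left(R,l \right)} = -4 + 10 = 6$)
$k{\left(h \right)} = 6$
$k{\left(189 \right)} - -34284 = 6 - -34284 = 6 + 34284 = 34290$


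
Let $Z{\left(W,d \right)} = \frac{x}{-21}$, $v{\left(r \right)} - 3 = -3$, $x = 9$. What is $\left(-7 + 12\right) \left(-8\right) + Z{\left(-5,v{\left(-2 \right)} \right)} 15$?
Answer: $- \frac{325}{7} \approx -46.429$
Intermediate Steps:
$v{\left(r \right)} = 0$ ($v{\left(r \right)} = 3 - 3 = 0$)
$Z{\left(W,d \right)} = - \frac{3}{7}$ ($Z{\left(W,d \right)} = \frac{9}{-21} = 9 \left(- \frac{1}{21}\right) = - \frac{3}{7}$)
$\left(-7 + 12\right) \left(-8\right) + Z{\left(-5,v{\left(-2 \right)} \right)} 15 = \left(-7 + 12\right) \left(-8\right) - \frac{45}{7} = 5 \left(-8\right) - \frac{45}{7} = -40 - \frac{45}{7} = - \frac{325}{7}$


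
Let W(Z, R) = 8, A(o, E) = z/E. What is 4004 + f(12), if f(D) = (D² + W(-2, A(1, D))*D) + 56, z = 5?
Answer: 4300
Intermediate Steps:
A(o, E) = 5/E
f(D) = 56 + D² + 8*D (f(D) = (D² + 8*D) + 56 = 56 + D² + 8*D)
4004 + f(12) = 4004 + (56 + 12² + 8*12) = 4004 + (56 + 144 + 96) = 4004 + 296 = 4300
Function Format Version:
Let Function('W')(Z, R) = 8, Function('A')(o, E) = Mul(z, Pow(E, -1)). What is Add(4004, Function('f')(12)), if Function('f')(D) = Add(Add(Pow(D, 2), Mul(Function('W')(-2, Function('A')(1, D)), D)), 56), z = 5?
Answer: 4300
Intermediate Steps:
Function('A')(o, E) = Mul(5, Pow(E, -1))
Function('f')(D) = Add(56, Pow(D, 2), Mul(8, D)) (Function('f')(D) = Add(Add(Pow(D, 2), Mul(8, D)), 56) = Add(56, Pow(D, 2), Mul(8, D)))
Add(4004, Function('f')(12)) = Add(4004, Add(56, Pow(12, 2), Mul(8, 12))) = Add(4004, Add(56, 144, 96)) = Add(4004, 296) = 4300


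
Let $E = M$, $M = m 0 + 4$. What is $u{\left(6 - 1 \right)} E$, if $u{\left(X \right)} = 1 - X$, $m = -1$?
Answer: $-16$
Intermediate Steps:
$M = 4$ ($M = \left(-1\right) 0 + 4 = 0 + 4 = 4$)
$E = 4$
$u{\left(6 - 1 \right)} E = \left(1 - \left(6 - 1\right)\right) 4 = \left(1 - 5\right) 4 = \left(-4\right) 4 = -16$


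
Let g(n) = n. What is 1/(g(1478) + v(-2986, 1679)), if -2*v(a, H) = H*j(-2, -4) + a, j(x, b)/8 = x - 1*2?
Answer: 1/29835 ≈ 3.3518e-5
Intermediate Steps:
j(x, b) = -16 + 8*x (j(x, b) = 8*(x - 1*2) = 8*(x - 2) = 8*(-2 + x) = -16 + 8*x)
v(a, H) = 16*H - a/2 (v(a, H) = -(H*(-16 + 8*(-2)) + a)/2 = -(H*(-16 - 16) + a)/2 = -(H*(-32) + a)/2 = -(-32*H + a)/2 = -(a - 32*H)/2 = 16*H - a/2)
1/(g(1478) + v(-2986, 1679)) = 1/(1478 + (16*1679 - ½*(-2986))) = 1/(1478 + (26864 + 1493)) = 1/(1478 + 28357) = 1/29835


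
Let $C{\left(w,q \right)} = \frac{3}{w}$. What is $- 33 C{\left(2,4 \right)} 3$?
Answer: $- \frac{297}{2} \approx -148.5$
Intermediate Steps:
$- 33 C{\left(2,4 \right)} 3 = - 33 \cdot \frac{3}{2} \cdot 3 = - 33 \cdot 3 \cdot \frac{1}{2} \cdot 3 = \left(-33\right) \frac{3}{2} \cdot 3 = \left(- \frac{99}{2}\right) 3 = - \frac{297}{2}$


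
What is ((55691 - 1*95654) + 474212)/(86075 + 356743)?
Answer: 434249/442818 ≈ 0.98065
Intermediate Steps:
((55691 - 1*95654) + 474212)/(86075 + 356743) = ((55691 - 95654) + 474212)/442818 = (-39963 + 474212)*(1/442818) = 434249*(1/442818) = 434249/442818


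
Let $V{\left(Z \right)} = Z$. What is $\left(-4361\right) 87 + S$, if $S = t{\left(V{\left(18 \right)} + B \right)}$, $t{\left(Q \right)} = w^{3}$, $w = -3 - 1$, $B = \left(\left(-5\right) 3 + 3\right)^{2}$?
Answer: $-379471$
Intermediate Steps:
$B = 144$ ($B = \left(-15 + 3\right)^{2} = \left(-12\right)^{2} = 144$)
$w = -4$
$t{\left(Q \right)} = -64$ ($t{\left(Q \right)} = \left(-4\right)^{3} = -64$)
$S = -64$
$\left(-4361\right) 87 + S = \left(-4361\right) 87 - 64 = -379407 - 64 = -379471$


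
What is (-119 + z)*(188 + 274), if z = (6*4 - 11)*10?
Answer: 5082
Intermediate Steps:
z = 130 (z = (24 - 11)*10 = 13*10 = 130)
(-119 + z)*(188 + 274) = (-119 + 130)*(188 + 274) = 11*462 = 5082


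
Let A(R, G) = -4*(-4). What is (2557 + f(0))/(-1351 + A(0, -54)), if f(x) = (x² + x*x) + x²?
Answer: -2557/1335 ≈ -1.9154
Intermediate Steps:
A(R, G) = 16
f(x) = 3*x² (f(x) = (x² + x²) + x² = 2*x² + x² = 3*x²)
(2557 + f(0))/(-1351 + A(0, -54)) = (2557 + 3*0²)/(-1351 + 16) = (2557 + 3*0)/(-1335) = (2557 + 0)*(-1/1335) = 2557*(-1/1335) = -2557/1335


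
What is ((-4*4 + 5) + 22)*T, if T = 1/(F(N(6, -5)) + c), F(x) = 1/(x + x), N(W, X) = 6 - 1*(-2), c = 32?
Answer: 176/513 ≈ 0.34308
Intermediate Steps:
N(W, X) = 8 (N(W, X) = 6 + 2 = 8)
F(x) = 1/(2*x)
T = 16/513 (T = 1/((½)/8 + 32) = 1/((½)*(⅛) + 32) = 1/(1/16 + 32) = 1/(513/16) = 16/513 ≈ 0.031189)
((-4*4 + 5) + 22)*T = ((-4*4 + 5) + 22)*(16/513) = ((-16 + 5) + 22)*(16/513) = (-11 + 22)*(16/513) = 11*(16/513) = 176/513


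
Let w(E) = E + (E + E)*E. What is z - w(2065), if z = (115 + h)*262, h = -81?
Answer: -8521607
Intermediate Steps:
w(E) = E + 2*E**2 (w(E) = E + (2*E)*E = E + 2*E**2)
z = 8908 (z = (115 - 81)*262 = 34*262 = 8908)
z - w(2065) = 8908 - 2065*(1 + 2*2065) = 8908 - 2065*(1 + 4130) = 8908 - 2065*4131 = 8908 - 1*8530515 = 8908 - 8530515 = -8521607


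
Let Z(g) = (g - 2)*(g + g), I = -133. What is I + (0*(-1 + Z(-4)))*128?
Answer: -133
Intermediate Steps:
Z(g) = 2*g*(-2 + g) (Z(g) = (-2 + g)*(2*g) = 2*g*(-2 + g))
I + (0*(-1 + Z(-4)))*128 = -133 + (0*(-1 + 2*(-4)*(-2 - 4)))*128 = -133 + (0*(-1 + 2*(-4)*(-6)))*128 = -133 + (0*(-1 + 48))*128 = -133 + (0*47)*128 = -133 + 0*128 = -133 + 0 = -133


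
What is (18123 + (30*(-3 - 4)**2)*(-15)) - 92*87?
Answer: -11931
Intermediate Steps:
(18123 + (30*(-3 - 4)**2)*(-15)) - 92*87 = (18123 + (30*(-7)**2)*(-15)) - 8004 = (18123 + (30*49)*(-15)) - 8004 = (18123 + 1470*(-15)) - 8004 = (18123 - 22050) - 8004 = -3927 - 8004 = -11931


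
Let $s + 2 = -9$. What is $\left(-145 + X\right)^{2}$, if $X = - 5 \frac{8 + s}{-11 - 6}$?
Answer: $\frac{6150400}{289} \approx 21282.0$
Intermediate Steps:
$s = -11$ ($s = -2 - 9 = -11$)
$X = - \frac{15}{17}$ ($X = - 5 \frac{8 - 11}{-11 - 6} = - 5 \left(- \frac{3}{-17}\right) = - 5 \left(\left(-3\right) \left(- \frac{1}{17}\right)\right) = \left(-5\right) \frac{3}{17} = - \frac{15}{17} \approx -0.88235$)
$\left(-145 + X\right)^{2} = \left(-145 - \frac{15}{17}\right)^{2} = \left(- \frac{2480}{17}\right)^{2} = \frac{6150400}{289}$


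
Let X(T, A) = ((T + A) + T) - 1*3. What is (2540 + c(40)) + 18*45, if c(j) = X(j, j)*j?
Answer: 8030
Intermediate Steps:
X(T, A) = -3 + A + 2*T (X(T, A) = ((A + T) + T) - 3 = (A + 2*T) - 3 = -3 + A + 2*T)
c(j) = j*(-3 + 3*j) (c(j) = (-3 + j + 2*j)*j = (-3 + 3*j)*j = j*(-3 + 3*j))
(2540 + c(40)) + 18*45 = (2540 + 3*40*(-1 + 40)) + 18*45 = (2540 + 3*40*39) + 810 = (2540 + 4680) + 810 = 7220 + 810 = 8030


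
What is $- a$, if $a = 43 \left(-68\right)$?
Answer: $2924$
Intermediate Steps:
$a = -2924$
$- a = \left(-1\right) \left(-2924\right) = 2924$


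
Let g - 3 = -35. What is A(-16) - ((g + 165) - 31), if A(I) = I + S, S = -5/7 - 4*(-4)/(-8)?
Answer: -845/7 ≈ -120.71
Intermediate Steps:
S = -19/7 (S = -5*⅐ + 16*(-⅛) = -5/7 - 2 = -19/7 ≈ -2.7143)
g = -32 (g = 3 - 35 = -32)
A(I) = -19/7 + I (A(I) = I - 19/7 = -19/7 + I)
A(-16) - ((g + 165) - 31) = (-19/7 - 16) - ((-32 + 165) - 31) = -131/7 - (133 - 31) = -131/7 - 1*102 = -131/7 - 102 = -845/7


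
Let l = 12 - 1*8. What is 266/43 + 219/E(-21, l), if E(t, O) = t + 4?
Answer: -4895/731 ≈ -6.6963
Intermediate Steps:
l = 4 (l = 12 - 8 = 4)
E(t, O) = 4 + t
266/43 + 219/E(-21, l) = 266/43 + 219/(4 - 21) = 266*(1/43) + 219/(-17) = 266/43 + 219*(-1/17) = 266/43 - 219/17 = -4895/731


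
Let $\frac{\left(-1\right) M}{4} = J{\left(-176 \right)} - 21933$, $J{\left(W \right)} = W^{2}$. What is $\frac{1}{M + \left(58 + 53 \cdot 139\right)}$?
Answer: $- \frac{1}{28747} \approx -3.4786 \cdot 10^{-5}$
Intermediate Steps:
$M = -36172$ ($M = - 4 \left(\left(-176\right)^{2} - 21933\right) = - 4 \left(30976 - 21933\right) = \left(-4\right) 9043 = -36172$)
$\frac{1}{M + \left(58 + 53 \cdot 139\right)} = \frac{1}{-36172 + \left(58 + 53 \cdot 139\right)} = \frac{1}{-36172 + \left(58 + 7367\right)} = \frac{1}{-36172 + 7425} = \frac{1}{-28747} = - \frac{1}{28747}$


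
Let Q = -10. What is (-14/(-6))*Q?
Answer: -70/3 ≈ -23.333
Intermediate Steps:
(-14/(-6))*Q = -14/(-6)*(-10) = -14*(-⅙)*(-10) = (7/3)*(-10) = -70/3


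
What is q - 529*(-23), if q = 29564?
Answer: 41731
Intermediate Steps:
q - 529*(-23) = 29564 - 529*(-23) = 29564 + 12167 = 41731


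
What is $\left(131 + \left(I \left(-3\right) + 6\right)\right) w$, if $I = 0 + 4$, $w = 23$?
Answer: $2875$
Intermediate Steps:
$I = 4$
$\left(131 + \left(I \left(-3\right) + 6\right)\right) w = \left(131 + \left(4 \left(-3\right) + 6\right)\right) 23 = \left(131 + \left(-12 + 6\right)\right) 23 = \left(131 - 6\right) 23 = 125 \cdot 23 = 2875$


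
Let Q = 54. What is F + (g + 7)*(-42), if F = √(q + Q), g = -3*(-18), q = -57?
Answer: -2562 + I*√3 ≈ -2562.0 + 1.732*I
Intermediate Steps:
g = 54
F = I*√3 (F = √(-57 + 54) = √(-3) = I*√3 ≈ 1.732*I)
F + (g + 7)*(-42) = I*√3 + (54 + 7)*(-42) = I*√3 + 61*(-42) = I*√3 - 2562 = -2562 + I*√3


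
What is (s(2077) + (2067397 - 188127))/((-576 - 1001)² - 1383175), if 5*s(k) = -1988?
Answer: 1565727/919795 ≈ 1.7023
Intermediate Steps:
s(k) = -1988/5 (s(k) = (⅕)*(-1988) = -1988/5)
(s(2077) + (2067397 - 188127))/((-576 - 1001)² - 1383175) = (-1988/5 + (2067397 - 188127))/((-576 - 1001)² - 1383175) = (-1988/5 + 1879270)/((-1577)² - 1383175) = 9394362/(5*(2486929 - 1383175)) = (9394362/5)/1103754 = (9394362/5)*(1/1103754) = 1565727/919795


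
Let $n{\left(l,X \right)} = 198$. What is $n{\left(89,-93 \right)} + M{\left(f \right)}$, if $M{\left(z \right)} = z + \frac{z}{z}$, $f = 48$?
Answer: $247$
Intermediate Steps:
$M{\left(z \right)} = 1 + z$ ($M{\left(z \right)} = z + 1 = 1 + z$)
$n{\left(89,-93 \right)} + M{\left(f \right)} = 198 + \left(1 + 48\right) = 198 + 49 = 247$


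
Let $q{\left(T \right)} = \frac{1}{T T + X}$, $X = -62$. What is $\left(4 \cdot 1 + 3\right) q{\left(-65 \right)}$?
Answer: $\frac{7}{4163} \approx 0.0016815$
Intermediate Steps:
$q{\left(T \right)} = \frac{1}{-62 + T^{2}}$ ($q{\left(T \right)} = \frac{1}{T T - 62} = \frac{1}{T^{2} - 62} = \frac{1}{-62 + T^{2}}$)
$\left(4 \cdot 1 + 3\right) q{\left(-65 \right)} = \frac{4 \cdot 1 + 3}{-62 + \left(-65\right)^{2}} = \frac{4 + 3}{-62 + 4225} = \frac{7}{4163}$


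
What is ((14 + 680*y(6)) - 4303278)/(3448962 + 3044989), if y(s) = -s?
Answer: -4307344/6493951 ≈ -0.66329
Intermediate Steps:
((14 + 680*y(6)) - 4303278)/(3448962 + 3044989) = ((14 + 680*(-1*6)) - 4303278)/(3448962 + 3044989) = ((14 + 680*(-6)) - 4303278)/6493951 = ((14 - 4080) - 4303278)*(1/6493951) = (-4066 - 4303278)*(1/6493951) = -4307344*1/6493951 = -4307344/6493951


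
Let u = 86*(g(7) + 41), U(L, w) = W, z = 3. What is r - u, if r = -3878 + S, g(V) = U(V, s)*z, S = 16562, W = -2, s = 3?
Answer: 9674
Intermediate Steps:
U(L, w) = -2
g(V) = -6 (g(V) = -2*3 = -6)
r = 12684 (r = -3878 + 16562 = 12684)
u = 3010 (u = 86*(-6 + 41) = 86*35 = 3010)
r - u = 12684 - 1*3010 = 12684 - 3010 = 9674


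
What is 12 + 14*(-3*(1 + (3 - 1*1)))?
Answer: -114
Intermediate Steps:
12 + 14*(-3*(1 + (3 - 1*1))) = 12 + 14*(-3*(1 + (3 - 1))) = 12 + 14*(-3*(1 + 2)) = 12 + 14*(-3*3) = 12 + 14*(-9) = 12 - 126 = -114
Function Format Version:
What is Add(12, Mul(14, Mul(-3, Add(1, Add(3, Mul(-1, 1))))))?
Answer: -114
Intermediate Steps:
Add(12, Mul(14, Mul(-3, Add(1, Add(3, Mul(-1, 1)))))) = Add(12, Mul(14, Mul(-3, Add(1, Add(3, -1))))) = Add(12, Mul(14, Mul(-3, Add(1, 2)))) = Add(12, Mul(14, Mul(-3, 3))) = Add(12, Mul(14, -9)) = Add(12, -126) = -114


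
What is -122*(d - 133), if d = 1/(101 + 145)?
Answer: 1995737/123 ≈ 16226.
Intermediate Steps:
d = 1/246 ≈ 0.0040650
-122*(d - 133) = -122*(1/246 - 133) = -122*(-32717/246) = 1995737/123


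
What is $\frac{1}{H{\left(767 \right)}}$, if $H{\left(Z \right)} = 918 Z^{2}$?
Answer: $\frac{1}{540049302} \approx 1.8517 \cdot 10^{-9}$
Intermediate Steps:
$\frac{1}{H{\left(767 \right)}} = \frac{1}{918 \cdot 767^{2}} = \frac{1}{918 \cdot 588289} = \frac{1}{540049302}$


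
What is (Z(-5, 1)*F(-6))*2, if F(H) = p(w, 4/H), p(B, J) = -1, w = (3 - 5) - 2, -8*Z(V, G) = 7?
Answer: 7/4 ≈ 1.7500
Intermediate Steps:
Z(V, G) = -7/8 (Z(V, G) = -⅛*7 = -7/8)
w = -4 (w = -2 - 2 = -4)
F(H) = -1
(Z(-5, 1)*F(-6))*2 = -7/8*(-1)*2 = (7/8)*2 = 7/4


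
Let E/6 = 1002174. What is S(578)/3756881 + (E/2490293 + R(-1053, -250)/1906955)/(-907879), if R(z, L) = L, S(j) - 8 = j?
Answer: 496681449248227520848/3239487419979476029182637 ≈ 0.00015332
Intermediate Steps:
E = 6013044 (E = 6*1002174 = 6013044)
S(j) = 8 + j
S(578)/3756881 + (E/2490293 + R(-1053, -250)/1906955)/(-907879) = (8 + 578)/3756881 + (6013044/2490293 - 250/1906955)/(-907879) = 586*(1/3756881) + (6013044*(1/2490293) - 250*1/1906955)*(-1/907879) = 586/3756881 + (6013044/2490293 - 50/381391)*(-1/907879) = 586/3756881 + (2293196349554/949775337563)*(-1/907879) = 586/3756881 - 2293196349554/862281083691358877 = 496681449248227520848/3239487419979476029182637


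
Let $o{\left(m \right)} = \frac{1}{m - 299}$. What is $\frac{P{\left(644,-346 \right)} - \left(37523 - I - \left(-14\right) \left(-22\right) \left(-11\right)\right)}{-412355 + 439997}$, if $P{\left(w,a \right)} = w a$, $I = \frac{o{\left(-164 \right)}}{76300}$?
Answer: $- \frac{3105646657167}{325502056600} \approx -9.5411$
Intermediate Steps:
$o{\left(m \right)} = \frac{1}{-299 + m}$
$I = - \frac{1}{35326900}$ ($I = \frac{1}{\left(-299 - 164\right) 76300} = \frac{1}{-463} \cdot \frac{1}{76300} = \left(- \frac{1}{463}\right) \frac{1}{76300} = - \frac{1}{35326900} \approx -2.8307 \cdot 10^{-8}$)
$P{\left(w,a \right)} = a w$
$\frac{P{\left(644,-346 \right)} - \left(37523 - I - \left(-14\right) \left(-22\right) \left(-11\right)\right)}{-412355 + 439997} = \frac{\left(-346\right) 644 - \left(\frac{1325571268701}{35326900} - \left(-14\right) \left(-22\right) \left(-11\right)\right)}{-412355 + 439997} = \frac{-222824 + \left(\left(308 \left(-11\right) - \frac{1}{35326900}\right) - 37523\right)}{27642} = \left(-222824 - \frac{1445258805901}{35326900}\right) \frac{1}{27642} = \left(- \frac{9316939971501}{35326900}\right) \frac{1}{27642} = - \frac{3105646657167}{325502056600}$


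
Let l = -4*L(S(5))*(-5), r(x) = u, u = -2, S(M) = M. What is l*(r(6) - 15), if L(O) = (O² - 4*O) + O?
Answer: -3400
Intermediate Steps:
L(O) = O² - 3*O
r(x) = -2
l = 200 (l = -20*(-3 + 5)*(-5) = -20*2*(-5) = -4*10*(-5) = -40*(-5) = 200)
l*(r(6) - 15) = 200*(-2 - 15) = 200*(-17) = -3400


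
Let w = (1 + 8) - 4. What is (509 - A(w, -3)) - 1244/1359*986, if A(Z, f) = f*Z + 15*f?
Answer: -453313/1359 ≈ -333.56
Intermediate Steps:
w = 5 (w = 9 - 4 = 5)
A(Z, f) = 15*f + Z*f (A(Z, f) = Z*f + 15*f = 15*f + Z*f)
(509 - A(w, -3)) - 1244/1359*986 = (509 - (-3)*(15 + 5)) - 1244/1359*986 = (509 - (-3)*20) - 1244*1/1359*986 = (509 - 1*(-60)) - 1244/1359*986 = (509 + 60) - 1226584/1359 = 569 - 1226584/1359 = -453313/1359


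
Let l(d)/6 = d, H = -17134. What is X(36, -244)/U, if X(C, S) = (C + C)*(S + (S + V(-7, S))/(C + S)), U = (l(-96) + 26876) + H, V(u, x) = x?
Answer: -113094/59579 ≈ -1.8982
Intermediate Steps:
l(d) = 6*d
U = 9166 (U = (6*(-96) + 26876) - 17134 = (-576 + 26876) - 17134 = 26300 - 17134 = 9166)
X(C, S) = 2*C*(S + 2*S/(C + S)) (X(C, S) = (C + C)*(S + (S + S)/(C + S)) = (2*C)*(S + (2*S)/(C + S)) = (2*C)*(S + 2*S/(C + S)) = 2*C*(S + 2*S/(C + S)))
X(36, -244)/U = (2*36*(-244)*(2 + 36 - 244)/(36 - 244))/9166 = (2*36*(-244)*(-206)/(-208))*(1/9166) = (2*36*(-244)*(-1/208)*(-206))*(1/9166) = -226188/13*1/9166 = -113094/59579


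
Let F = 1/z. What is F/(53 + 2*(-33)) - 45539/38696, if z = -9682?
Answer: -2865886539/2435255368 ≈ -1.1768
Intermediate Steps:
F = -1/9682 (F = 1/(-9682) = -1/9682 ≈ -0.00010328)
F/(53 + 2*(-33)) - 45539/38696 = -1/(9682*(53 + 2*(-33))) - 45539/38696 = -1/(9682*(53 - 66)) - 45539*1/38696 = -1/9682/(-13) - 45539/38696 = -1/9682*(-1/13) - 45539/38696 = 1/125866 - 45539/38696 = -2865886539/2435255368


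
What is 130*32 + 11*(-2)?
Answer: 4138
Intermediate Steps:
130*32 + 11*(-2) = 4160 - 22 = 4138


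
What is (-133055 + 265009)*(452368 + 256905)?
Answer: 93591409442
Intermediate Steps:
(-133055 + 265009)*(452368 + 256905) = 131954*709273 = 93591409442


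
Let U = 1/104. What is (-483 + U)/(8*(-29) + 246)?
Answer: -50231/1456 ≈ -34.499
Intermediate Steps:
U = 1/104 ≈ 0.0096154
(-483 + U)/(8*(-29) + 246) = (-483 + 1/104)/(8*(-29) + 246) = -50231/(104*(-232 + 246)) = -50231/104/14 = -50231/104*1/14 = -50231/1456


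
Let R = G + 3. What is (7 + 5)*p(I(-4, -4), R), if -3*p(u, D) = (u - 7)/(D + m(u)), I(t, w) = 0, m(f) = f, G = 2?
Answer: 28/5 ≈ 5.6000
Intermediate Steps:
R = 5 (R = 2 + 3 = 5)
p(u, D) = -(-7 + u)/(3*(D + u)) (p(u, D) = -(u - 7)/(3*(D + u)) = -(-7 + u)/(3*(D + u)))
(7 + 5)*p(I(-4, -4), R) = (7 + 5)*((7 - 1*0)/(3*(5 + 0))) = 12*((1/3)*(7 + 0)/5) = 12*((1/3)*(1/5)*7) = 12*(7/15) = 28/5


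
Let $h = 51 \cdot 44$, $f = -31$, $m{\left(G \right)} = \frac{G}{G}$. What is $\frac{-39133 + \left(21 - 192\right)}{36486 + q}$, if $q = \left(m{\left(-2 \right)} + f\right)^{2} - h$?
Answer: $- \frac{19652}{17571} \approx -1.1184$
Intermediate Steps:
$m{\left(G \right)} = 1$
$h = 2244$
$q = -1344$ ($q = \left(1 - 31\right)^{2} - 2244 = \left(-30\right)^{2} - 2244 = 900 - 2244 = -1344$)
$\frac{-39133 + \left(21 - 192\right)}{36486 + q} = \frac{-39133 + \left(21 - 192\right)}{36486 - 1344} = \frac{-39133 + \left(21 - 192\right)}{35142} = \left(-39133 - 171\right) \frac{1}{35142} = \left(-39304\right) \frac{1}{35142} = - \frac{19652}{17571}$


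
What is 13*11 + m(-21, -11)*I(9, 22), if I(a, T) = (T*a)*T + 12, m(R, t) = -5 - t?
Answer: 26351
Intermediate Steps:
I(a, T) = 12 + a*T² (I(a, T) = a*T² + 12 = 12 + a*T²)
13*11 + m(-21, -11)*I(9, 22) = 13*11 + (-5 - 1*(-11))*(12 + 9*22²) = 143 + (-5 + 11)*(12 + 9*484) = 143 + 6*(12 + 4356) = 143 + 6*4368 = 143 + 26208 = 26351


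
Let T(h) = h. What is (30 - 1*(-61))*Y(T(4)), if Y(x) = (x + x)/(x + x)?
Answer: 91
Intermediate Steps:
Y(x) = 1 (Y(x) = (2*x)/((2*x)) = (2*x)*(1/(2*x)) = 1)
(30 - 1*(-61))*Y(T(4)) = (30 - 1*(-61))*1 = (30 + 61)*1 = 91*1 = 91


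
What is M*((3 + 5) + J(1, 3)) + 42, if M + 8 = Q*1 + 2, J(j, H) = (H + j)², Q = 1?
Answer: -78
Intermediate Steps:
M = -5 (M = -8 + (1*1 + 2) = -8 + (1 + 2) = -8 + 3 = -5)
M*((3 + 5) + J(1, 3)) + 42 = -5*((3 + 5) + (3 + 1)²) + 42 = -5*(8 + 4²) + 42 = -5*(8 + 16) + 42 = -5*24 + 42 = -120 + 42 = -78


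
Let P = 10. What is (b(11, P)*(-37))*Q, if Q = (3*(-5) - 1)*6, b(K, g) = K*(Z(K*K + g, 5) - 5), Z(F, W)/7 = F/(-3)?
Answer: -12138368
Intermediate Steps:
Z(F, W) = -7*F/3 (Z(F, W) = 7*(F/(-3)) = 7*(F*(-⅓)) = 7*(-F/3) = -7*F/3)
b(K, g) = K*(-5 - 7*g/3 - 7*K²/3) (b(K, g) = K*(-7*(K*K + g)/3 - 5) = K*(-7*(K² + g)/3 - 5) = K*(-7*(g + K²)/3 - 5) = K*((-7*g/3 - 7*K²/3) - 5) = K*(-5 - 7*g/3 - 7*K²/3))
Q = -96 (Q = (-15 - 1)*6 = -16*6 = -96)
(b(11, P)*(-37))*Q = (-⅓*11*(15 + 7*10 + 7*11²)*(-37))*(-96) = (-⅓*11*(15 + 70 + 7*121)*(-37))*(-96) = (-⅓*11*(15 + 70 + 847)*(-37))*(-96) = (-⅓*11*932*(-37))*(-96) = -10252/3*(-37)*(-96) = (379324/3)*(-96) = -12138368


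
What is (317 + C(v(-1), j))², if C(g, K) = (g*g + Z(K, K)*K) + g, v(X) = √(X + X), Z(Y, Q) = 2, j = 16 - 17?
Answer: (313 + I*√2)² ≈ 97967.0 + 885.3*I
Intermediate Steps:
j = -1
v(X) = √2*√X (v(X) = √(2*X) = √2*√X)
C(g, K) = g + g² + 2*K (C(g, K) = (g*g + 2*K) + g = (g² + 2*K) + g = g + g² + 2*K)
(317 + C(v(-1), j))² = (317 + (√2*√(-1) + (√2*√(-1))² + 2*(-1)))² = (317 + (√2*I + (√2*I)² - 2))² = (317 + (I*√2 + (I*√2)² - 2))² = (317 + (I*√2 - 2 - 2))² = (317 + (-4 + I*√2))² = (313 + I*√2)²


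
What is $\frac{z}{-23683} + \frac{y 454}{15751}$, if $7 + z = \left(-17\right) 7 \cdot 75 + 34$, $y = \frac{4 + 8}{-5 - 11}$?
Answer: $\frac{264176673}{746061866} \approx 0.35409$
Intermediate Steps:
$y = - \frac{3}{4}$ ($y = \frac{12}{-16} = 12 \left(- \frac{1}{16}\right) = - \frac{3}{4} \approx -0.75$)
$z = -8898$ ($z = -7 + \left(\left(-17\right) 7 \cdot 75 + 34\right) = -7 + \left(\left(-119\right) 75 + 34\right) = -7 + \left(-8925 + 34\right) = -7 - 8891 = -8898$)
$\frac{z}{-23683} + \frac{y 454}{15751} = - \frac{8898}{-23683} + \frac{\left(- \frac{3}{4}\right) 454}{15751} = \left(-8898\right) \left(- \frac{1}{23683}\right) - \frac{681}{31502} = \frac{8898}{23683} - \frac{681}{31502} = \frac{264176673}{746061866}$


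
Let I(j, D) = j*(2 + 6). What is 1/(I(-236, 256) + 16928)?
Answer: 1/15040 ≈ 6.6489e-5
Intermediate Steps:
I(j, D) = 8*j (I(j, D) = j*8 = 8*j)
1/(I(-236, 256) + 16928) = 1/(8*(-236) + 16928) = 1/(-1888 + 16928) = 1/15040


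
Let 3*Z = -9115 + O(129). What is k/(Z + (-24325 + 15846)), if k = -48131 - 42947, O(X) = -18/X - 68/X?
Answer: 409851/51829 ≈ 7.9078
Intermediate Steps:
O(X) = -86/X
Z = -27347/9 (Z = (-9115 - 86/129)/3 = (-9115 - 86*1/129)/3 = (-9115 - ⅔)/3 = (⅓)*(-27347/3) = -27347/9 ≈ -3038.6)
k = -91078
k/(Z + (-24325 + 15846)) = -91078/(-27347/9 + (-24325 + 15846)) = -91078/(-27347/9 - 8479) = -91078/(-103658/9) = -91078*(-9/103658) = 409851/51829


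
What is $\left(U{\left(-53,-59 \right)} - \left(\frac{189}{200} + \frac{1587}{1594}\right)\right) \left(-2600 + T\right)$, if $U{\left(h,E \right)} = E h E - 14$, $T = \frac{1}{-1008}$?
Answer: $\frac{77079657839291533}{160675200} \approx 4.7972 \cdot 10^{8}$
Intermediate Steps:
$T = - \frac{1}{1008} \approx -0.00099206$
$U{\left(h,E \right)} = -14 + h E^{2}$ ($U{\left(h,E \right)} = h E^{2} - 14 = -14 + h E^{2}$)
$\left(U{\left(-53,-59 \right)} - \left(\frac{189}{200} + \frac{1587}{1594}\right)\right) \left(-2600 + T\right) = \left(\left(-14 - 53 \left(-59\right)^{2}\right) - \left(\frac{189}{200} + \frac{1587}{1594}\right)\right) \left(-2600 - \frac{1}{1008}\right) = \left(\left(-14 - 184493\right) - \frac{309333}{159400}\right) \left(- \frac{2620801}{1008}\right) = \left(-184507 - \frac{309333}{159400}\right) \left(- \frac{2620801}{1008}\right) = \left(- \frac{29410725133}{159400}\right) \left(- \frac{2620801}{1008}\right) = \frac{77079657839291533}{160675200}$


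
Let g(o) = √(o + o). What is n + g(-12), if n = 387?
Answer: 387 + 2*I*√6 ≈ 387.0 + 4.899*I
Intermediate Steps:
g(o) = √2*√o (g(o) = √(2*o) = √2*√o)
n + g(-12) = 387 + √2*√(-12) = 387 + √2*(2*I*√3) = 387 + 2*I*√6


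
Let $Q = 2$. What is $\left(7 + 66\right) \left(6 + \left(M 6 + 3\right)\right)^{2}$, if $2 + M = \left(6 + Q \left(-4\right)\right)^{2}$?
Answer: $32193$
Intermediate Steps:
$M = 2$ ($M = -2 + \left(6 + 2 \left(-4\right)\right)^{2} = -2 + \left(6 - 8\right)^{2} = -2 + \left(-2\right)^{2} = -2 + 4 = 2$)
$\left(7 + 66\right) \left(6 + \left(M 6 + 3\right)\right)^{2} = \left(7 + 66\right) \left(6 + \left(2 \cdot 6 + 3\right)\right)^{2} = 73 \left(6 + \left(12 + 3\right)\right)^{2} = 73 \left(6 + 15\right)^{2} = 73 \cdot 21^{2} = 73 \cdot 441 = 32193$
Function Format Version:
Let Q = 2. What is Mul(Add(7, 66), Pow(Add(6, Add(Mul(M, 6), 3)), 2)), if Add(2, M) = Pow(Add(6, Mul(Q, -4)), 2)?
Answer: 32193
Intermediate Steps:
M = 2 (M = Add(-2, Pow(Add(6, Mul(2, -4)), 2)) = Add(-2, Pow(Add(6, -8), 2)) = Add(-2, Pow(-2, 2)) = Add(-2, 4) = 2)
Mul(Add(7, 66), Pow(Add(6, Add(Mul(M, 6), 3)), 2)) = Mul(Add(7, 66), Pow(Add(6, Add(Mul(2, 6), 3)), 2)) = Mul(73, Pow(Add(6, Add(12, 3)), 2)) = Mul(73, Pow(Add(6, 15), 2)) = Mul(73, Pow(21, 2)) = Mul(73, 441) = 32193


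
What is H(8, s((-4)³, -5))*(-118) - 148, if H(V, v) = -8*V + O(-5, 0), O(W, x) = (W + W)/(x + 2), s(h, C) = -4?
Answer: 7994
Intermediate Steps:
O(W, x) = 2*W/(2 + x) (O(W, x) = (2*W)/(2 + x) = 2*W/(2 + x))
H(V, v) = -5 - 8*V (H(V, v) = -8*V + 2*(-5)/(2 + 0) = -8*V + 2*(-5)/2 = -8*V + 2*(-5)*(½) = -8*V - 5 = -5 - 8*V)
H(8, s((-4)³, -5))*(-118) - 148 = (-5 - 8*8)*(-118) - 148 = (-5 - 64)*(-118) - 148 = -69*(-118) - 148 = 8142 - 148 = 7994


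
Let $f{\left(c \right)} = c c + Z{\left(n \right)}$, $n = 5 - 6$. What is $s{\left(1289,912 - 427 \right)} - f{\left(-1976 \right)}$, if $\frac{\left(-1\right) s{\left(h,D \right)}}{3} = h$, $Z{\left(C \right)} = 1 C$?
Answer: $-3908442$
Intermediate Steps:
$n = -1$ ($n = 5 - 6 = -1$)
$Z{\left(C \right)} = C$
$s{\left(h,D \right)} = - 3 h$
$f{\left(c \right)} = -1 + c^{2}$ ($f{\left(c \right)} = c c - 1 = c^{2} - 1 = -1 + c^{2}$)
$s{\left(1289,912 - 427 \right)} - f{\left(-1976 \right)} = \left(-3\right) 1289 - \left(-1 + \left(-1976\right)^{2}\right) = -3867 - \left(-1 + 3904576\right) = -3867 - 3904575 = -3908442$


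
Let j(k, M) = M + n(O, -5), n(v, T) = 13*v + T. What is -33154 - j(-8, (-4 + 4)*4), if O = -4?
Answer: -33097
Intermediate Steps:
n(v, T) = T + 13*v
j(k, M) = -57 + M (j(k, M) = M + (-5 + 13*(-4)) = M + (-5 - 52) = M - 57 = -57 + M)
-33154 - j(-8, (-4 + 4)*4) = -33154 - (-57 + (-4 + 4)*4) = -33154 - (-57 + 0*4) = -33154 - (-57 + 0) = -33154 - 1*(-57) = -33154 + 57 = -33097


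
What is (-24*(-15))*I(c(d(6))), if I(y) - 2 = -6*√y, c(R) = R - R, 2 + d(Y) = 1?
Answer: 720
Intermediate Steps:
d(Y) = -1 (d(Y) = -2 + 1 = -1)
c(R) = 0
I(y) = 2 - 6*√y
(-24*(-15))*I(c(d(6))) = (-24*(-15))*(2 - 6*√0) = 360*(2 - 6*0) = 360*(2 + 0) = 360*2 = 720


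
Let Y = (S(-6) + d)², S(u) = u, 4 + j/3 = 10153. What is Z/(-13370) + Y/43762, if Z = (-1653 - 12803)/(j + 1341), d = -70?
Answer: 153466546127/1162443332295 ≈ 0.13202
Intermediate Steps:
j = 30447 (j = -12 + 3*10153 = -12 + 30459 = 30447)
Y = 5776 (Y = (-6 - 70)² = (-76)² = 5776)
Z = -3614/7947 (Z = (-1653 - 12803)/(30447 + 1341) = -14456/31788 = -14456*1/31788 = -3614/7947 ≈ -0.45476)
Z/(-13370) + Y/43762 = -3614/7947/(-13370) + 5776/43762 = -3614/7947*(-1/13370) + 5776*(1/43762) = 1807/53125695 + 2888/21881 = 153466546127/1162443332295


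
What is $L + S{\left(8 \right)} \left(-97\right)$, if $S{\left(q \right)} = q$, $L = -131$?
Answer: $-907$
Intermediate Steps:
$L + S{\left(8 \right)} \left(-97\right) = -131 + 8 \left(-97\right) = -131 - 776 = -907$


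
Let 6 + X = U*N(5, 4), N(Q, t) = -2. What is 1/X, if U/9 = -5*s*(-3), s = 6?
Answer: -1/1626 ≈ -0.00061501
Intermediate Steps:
U = 810 (U = 9*(-5*6*(-3)) = 9*(-30*(-3)) = 9*90 = 810)
X = -1626 (X = -6 + 810*(-2) = -6 - 1620 = -1626)
1/X = 1/(-1626) = -1/1626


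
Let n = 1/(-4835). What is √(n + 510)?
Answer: √11922379915/4835 ≈ 22.583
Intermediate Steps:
n = -1/4835 ≈ -0.00020683
√(n + 510) = √(-1/4835 + 510) = √(2465849/4835) = √11922379915/4835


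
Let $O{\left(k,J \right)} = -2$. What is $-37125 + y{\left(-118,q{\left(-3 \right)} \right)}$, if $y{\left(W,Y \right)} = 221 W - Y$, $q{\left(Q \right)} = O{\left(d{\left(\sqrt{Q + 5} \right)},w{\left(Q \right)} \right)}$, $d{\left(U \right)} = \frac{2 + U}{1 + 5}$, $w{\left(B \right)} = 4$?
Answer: $-63201$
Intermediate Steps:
$d{\left(U \right)} = \frac{1}{3} + \frac{U}{6}$ ($d{\left(U \right)} = \frac{2 + U}{6} = \left(2 + U\right) \frac{1}{6} = \frac{1}{3} + \frac{U}{6}$)
$q{\left(Q \right)} = -2$
$y{\left(W,Y \right)} = - Y + 221 W$
$-37125 + y{\left(-118,q{\left(-3 \right)} \right)} = -37125 + \left(\left(-1\right) \left(-2\right) + 221 \left(-118\right)\right) = -37125 + \left(2 - 26078\right) = -37125 - 26076 = -63201$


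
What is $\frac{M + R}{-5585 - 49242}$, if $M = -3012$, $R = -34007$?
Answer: $\frac{37019}{54827} \approx 0.6752$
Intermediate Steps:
$\frac{M + R}{-5585 - 49242} = \frac{-3012 - 34007}{-5585 - 49242} = - \frac{37019}{-54827} = \left(-37019\right) \left(- \frac{1}{54827}\right) = \frac{37019}{54827}$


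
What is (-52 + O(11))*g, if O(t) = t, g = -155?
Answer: 6355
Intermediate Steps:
(-52 + O(11))*g = (-52 + 11)*(-155) = -41*(-155) = 6355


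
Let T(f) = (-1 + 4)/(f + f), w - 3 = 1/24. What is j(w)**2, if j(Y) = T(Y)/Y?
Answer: 746496/28398241 ≈ 0.026287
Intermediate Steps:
w = 73/24 (w = 3 + 1/24 = 73/24 ≈ 3.0417)
T(f) = 3/(2*f) (T(f) = 3/((2*f)) = 3*(1/(2*f)) = 3/(2*f))
j(Y) = 3/(2*Y**2) (j(Y) = (3/(2*Y))/Y = 3/(2*Y**2))
j(w)**2 = (3/(2*(73/24)**2))**2 = ((3/2)*(576/5329))**2 = (864/5329)**2 = 746496/28398241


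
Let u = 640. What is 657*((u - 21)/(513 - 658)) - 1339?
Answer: -600838/145 ≈ -4143.7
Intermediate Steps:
657*((u - 21)/(513 - 658)) - 1339 = 657*((640 - 21)/(513 - 658)) - 1339 = 657*(619/(-145)) - 1339 = 657*(619*(-1/145)) - 1339 = 657*(-619/145) - 1339 = -406683/145 - 1339 = -600838/145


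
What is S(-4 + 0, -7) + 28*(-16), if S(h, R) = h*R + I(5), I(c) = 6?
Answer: -414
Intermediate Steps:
S(h, R) = 6 + R*h (S(h, R) = h*R + 6 = R*h + 6 = 6 + R*h)
S(-4 + 0, -7) + 28*(-16) = (6 - 7*(-4 + 0)) + 28*(-16) = (6 - 7*(-4)) - 448 = (6 + 28) - 448 = 34 - 448 = -414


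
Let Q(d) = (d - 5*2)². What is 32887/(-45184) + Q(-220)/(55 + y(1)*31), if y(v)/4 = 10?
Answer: 469528987/11702656 ≈ 40.122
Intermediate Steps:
y(v) = 40 (y(v) = 4*10 = 40)
Q(d) = (-10 + d)² (Q(d) = (d - 10)² = (-10 + d)²)
32887/(-45184) + Q(-220)/(55 + y(1)*31) = 32887/(-45184) + (-10 - 220)²/(55 + 40*31) = 32887*(-1/45184) + (-230)²/(55 + 1240) = -32887/45184 + 52900/1295 = -32887/45184 + 52900*(1/1295) = -32887/45184 + 10580/259 = 469528987/11702656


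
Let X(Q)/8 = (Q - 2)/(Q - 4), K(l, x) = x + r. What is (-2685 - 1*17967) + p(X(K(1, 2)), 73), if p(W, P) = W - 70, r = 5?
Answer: -62126/3 ≈ -20709.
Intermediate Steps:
K(l, x) = 5 + x (K(l, x) = x + 5 = 5 + x)
X(Q) = 8*(-2 + Q)/(-4 + Q) (X(Q) = 8*((Q - 2)/(Q - 4)) = 8*((-2 + Q)/(-4 + Q)) = 8*(-2 + Q)/(-4 + Q))
p(W, P) = -70 + W
(-2685 - 1*17967) + p(X(K(1, 2)), 73) = (-2685 - 1*17967) + (-70 + 8*(-2 + (5 + 2))/(-4 + (5 + 2))) = (-2685 - 17967) + (-70 + 8*(-2 + 7)/(-4 + 7)) = -20652 + (-70 + 8*5/3) = -20652 + (-70 + 8*(⅓)*5) = -20652 + (-70 + 40/3) = -20652 - 170/3 = -62126/3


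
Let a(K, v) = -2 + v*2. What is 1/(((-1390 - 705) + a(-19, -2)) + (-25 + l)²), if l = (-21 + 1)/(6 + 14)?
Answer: -1/1425 ≈ -0.00070175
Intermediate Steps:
a(K, v) = -2 + 2*v
l = -1 (l = -20/20 = -20*1/20 = -1)
1/(((-1390 - 705) + a(-19, -2)) + (-25 + l)²) = 1/(((-1390 - 705) + (-2 + 2*(-2))) + (-25 - 1)²) = 1/((-2095 + (-2 - 4)) + (-26)²) = 1/((-2095 - 6) + 676) = 1/(-2101 + 676) = 1/(-1425) = -1/1425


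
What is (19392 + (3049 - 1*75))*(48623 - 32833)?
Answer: 353159140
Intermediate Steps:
(19392 + (3049 - 1*75))*(48623 - 32833) = (19392 + (3049 - 75))*15790 = (19392 + 2974)*15790 = 22366*15790 = 353159140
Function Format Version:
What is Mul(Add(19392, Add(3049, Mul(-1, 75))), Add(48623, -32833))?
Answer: 353159140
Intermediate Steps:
Mul(Add(19392, Add(3049, Mul(-1, 75))), Add(48623, -32833)) = Mul(Add(19392, Add(3049, -75)), 15790) = Mul(Add(19392, 2974), 15790) = Mul(22366, 15790) = 353159140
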